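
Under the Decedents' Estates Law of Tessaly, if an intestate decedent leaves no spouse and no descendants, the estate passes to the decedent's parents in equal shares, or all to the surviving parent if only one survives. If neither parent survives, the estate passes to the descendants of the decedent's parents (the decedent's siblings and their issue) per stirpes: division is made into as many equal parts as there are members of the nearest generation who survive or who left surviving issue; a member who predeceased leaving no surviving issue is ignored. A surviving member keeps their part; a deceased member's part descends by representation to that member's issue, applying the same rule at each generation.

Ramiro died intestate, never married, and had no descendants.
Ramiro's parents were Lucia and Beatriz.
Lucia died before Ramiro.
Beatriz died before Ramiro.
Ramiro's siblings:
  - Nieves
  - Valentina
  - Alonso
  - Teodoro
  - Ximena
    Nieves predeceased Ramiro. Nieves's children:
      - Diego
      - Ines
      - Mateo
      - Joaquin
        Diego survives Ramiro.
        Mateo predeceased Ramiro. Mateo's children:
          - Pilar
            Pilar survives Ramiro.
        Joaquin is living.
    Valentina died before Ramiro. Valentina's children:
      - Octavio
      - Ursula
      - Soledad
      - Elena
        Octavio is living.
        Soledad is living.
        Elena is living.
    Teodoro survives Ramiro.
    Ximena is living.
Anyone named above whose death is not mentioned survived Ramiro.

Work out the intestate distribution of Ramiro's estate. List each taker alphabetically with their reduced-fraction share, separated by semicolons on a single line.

Alonso 1/5; Diego 1/20; Elena 1/20; Ines 1/20; Joaquin 1/20; Octavio 1/20; Pilar 1/20; Soledad 1/20; Teodoro 1/5; Ursula 1/20; Ximena 1/5

Neither parent survives and there are no descendants, so the estate passes to Ramiro's siblings and their issue per stirpes.
The estate is divided into 5 equal shares of 1/5 among Nieves, Valentina, Alonso, Teodoro, Ximena.
Nieves predeceased; the 1/5 allotted to Nieves's branch passes to Nieves's issue by representation.
The 1/5 is divided into 4 equal shares of 1/20 among Diego, Ines, Mateo, Joaquin.
Diego is living and takes 1/20.
Ines is living and takes 1/20.
Mateo predeceased; the 1/20 allotted to Mateo's branch passes to Mateo's issue by representation.
Pilar is the sole taker at this level and receives the full 1/20.
Joaquin is living and takes 1/20.
Valentina predeceased; the 1/5 allotted to Valentina's branch passes to Valentina's issue by representation.
The 1/5 is divided into 4 equal shares of 1/20 among Octavio, Ursula, Soledad, Elena.
Octavio is living and takes 1/20.
Ursula is living and takes 1/20.
Soledad is living and takes 1/20.
Elena is living and takes 1/20.
Alonso is living and takes 1/5.
Teodoro is living and takes 1/5.
Ximena is living and takes 1/5.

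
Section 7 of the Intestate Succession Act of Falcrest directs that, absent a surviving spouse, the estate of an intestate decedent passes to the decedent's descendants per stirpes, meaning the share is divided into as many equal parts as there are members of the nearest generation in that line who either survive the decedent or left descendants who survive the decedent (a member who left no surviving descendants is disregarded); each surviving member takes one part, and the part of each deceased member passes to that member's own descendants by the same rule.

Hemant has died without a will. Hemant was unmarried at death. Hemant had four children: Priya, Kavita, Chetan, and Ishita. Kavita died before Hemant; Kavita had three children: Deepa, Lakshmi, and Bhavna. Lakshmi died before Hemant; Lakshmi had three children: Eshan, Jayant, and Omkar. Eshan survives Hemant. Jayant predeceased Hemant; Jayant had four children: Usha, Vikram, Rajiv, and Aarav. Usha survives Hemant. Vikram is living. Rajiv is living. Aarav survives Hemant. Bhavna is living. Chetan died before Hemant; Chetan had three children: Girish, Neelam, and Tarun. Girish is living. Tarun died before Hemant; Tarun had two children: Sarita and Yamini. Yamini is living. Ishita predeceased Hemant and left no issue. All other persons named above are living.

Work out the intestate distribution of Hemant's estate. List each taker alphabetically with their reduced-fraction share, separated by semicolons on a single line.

Aarav 1/108; Bhavna 1/9; Deepa 1/9; Eshan 1/27; Girish 1/9; Neelam 1/9; Omkar 1/27; Priya 1/3; Rajiv 1/108; Sarita 1/18; Usha 1/108; Vikram 1/108; Yamini 1/18

There is no surviving spouse, so the entire estate passes to Hemant's descendants per stirpes.
Ishita left no surviving issue, so that branch lapses and is disregarded.
The estate is divided into 3 equal shares of 1/3 among Priya, Kavita, Chetan.
Priya is living and takes 1/3.
Kavita predeceased; the 1/3 allotted to Kavita's branch passes to Kavita's issue by representation.
The 1/3 is divided into 3 equal shares of 1/9 among Deepa, Lakshmi, Bhavna.
Deepa is living and takes 1/9.
Lakshmi predeceased; the 1/9 allotted to Lakshmi's branch passes to Lakshmi's issue by representation.
The 1/9 is divided into 3 equal shares of 1/27 among Eshan, Jayant, Omkar.
Eshan is living and takes 1/27.
Jayant predeceased; the 1/27 allotted to Jayant's branch passes to Jayant's issue by representation.
The 1/27 is divided into 4 equal shares of 1/108 among Usha, Vikram, Rajiv, Aarav.
Usha is living and takes 1/108.
Vikram is living and takes 1/108.
Rajiv is living and takes 1/108.
Aarav is living and takes 1/108.
Omkar is living and takes 1/27.
Bhavna is living and takes 1/9.
Chetan predeceased; the 1/3 allotted to Chetan's branch passes to Chetan's issue by representation.
The 1/3 is divided into 3 equal shares of 1/9 among Girish, Neelam, Tarun.
Girish is living and takes 1/9.
Neelam is living and takes 1/9.
Tarun predeceased; the 1/9 allotted to Tarun's branch passes to Tarun's issue by representation.
The 1/9 is divided into 2 equal shares of 1/18 among Sarita, Yamini.
Sarita is living and takes 1/18.
Yamini is living and takes 1/18.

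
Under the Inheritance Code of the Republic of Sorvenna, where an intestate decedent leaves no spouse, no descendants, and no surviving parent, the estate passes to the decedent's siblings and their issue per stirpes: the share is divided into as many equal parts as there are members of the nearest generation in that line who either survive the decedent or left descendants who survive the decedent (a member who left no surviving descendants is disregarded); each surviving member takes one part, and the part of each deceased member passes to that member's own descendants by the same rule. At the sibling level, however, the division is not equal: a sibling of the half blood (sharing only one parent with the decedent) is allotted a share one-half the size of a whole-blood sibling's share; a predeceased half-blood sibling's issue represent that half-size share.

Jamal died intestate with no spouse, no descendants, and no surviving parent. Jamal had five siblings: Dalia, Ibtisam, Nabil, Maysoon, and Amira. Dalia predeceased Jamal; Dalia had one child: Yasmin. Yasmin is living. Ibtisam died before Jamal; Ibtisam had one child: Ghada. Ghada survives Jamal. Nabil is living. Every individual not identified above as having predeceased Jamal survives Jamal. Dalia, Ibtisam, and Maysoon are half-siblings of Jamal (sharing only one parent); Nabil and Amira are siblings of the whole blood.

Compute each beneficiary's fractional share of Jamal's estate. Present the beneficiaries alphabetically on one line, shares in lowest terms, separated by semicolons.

Amira 2/7; Ghada 1/7; Maysoon 1/7; Nabil 2/7; Yasmin 1/7

No spouse, descendants, or parent survives, so the estate passes to Jamal's siblings per stirpes.
Half-blood siblings count for one-half the weight of whole-blood siblings at the initial division.
Dividing 1 in proportion to weights (total weight 7/2): Dalia (weight 1/2) → 1/7; Ibtisam (weight 1/2) → 1/7; Nabil (weight 1) → 2/7; Maysoon (weight 1/2) → 1/7; Amira (weight 1) → 2/7.
Dalia predeceased; the 1/7 allotted to Dalia's branch passes to Dalia's issue by representation.
Yasmin is the sole taker at this level and receives the full 1/7.
Ibtisam predeceased; the 1/7 allotted to Ibtisam's branch passes to Ibtisam's issue by representation.
Ghada is the sole taker at this level and receives the full 1/7.
Nabil is living and takes 2/7.
Maysoon is living and takes 1/7.
Amira is living and takes 2/7.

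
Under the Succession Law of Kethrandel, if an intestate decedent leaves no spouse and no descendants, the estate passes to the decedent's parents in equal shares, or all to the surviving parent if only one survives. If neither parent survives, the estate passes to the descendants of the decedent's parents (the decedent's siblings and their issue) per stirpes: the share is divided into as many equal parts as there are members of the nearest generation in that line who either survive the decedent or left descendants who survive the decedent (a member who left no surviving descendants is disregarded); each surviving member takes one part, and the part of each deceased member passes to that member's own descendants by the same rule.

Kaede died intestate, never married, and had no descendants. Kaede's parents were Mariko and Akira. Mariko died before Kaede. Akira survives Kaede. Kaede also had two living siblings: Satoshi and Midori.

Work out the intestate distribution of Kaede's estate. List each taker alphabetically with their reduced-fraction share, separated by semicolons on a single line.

Akira 1

Only one parent, Akira, survives, so Akira takes the entire estate. The siblings take nothing because a surviving parent has priority.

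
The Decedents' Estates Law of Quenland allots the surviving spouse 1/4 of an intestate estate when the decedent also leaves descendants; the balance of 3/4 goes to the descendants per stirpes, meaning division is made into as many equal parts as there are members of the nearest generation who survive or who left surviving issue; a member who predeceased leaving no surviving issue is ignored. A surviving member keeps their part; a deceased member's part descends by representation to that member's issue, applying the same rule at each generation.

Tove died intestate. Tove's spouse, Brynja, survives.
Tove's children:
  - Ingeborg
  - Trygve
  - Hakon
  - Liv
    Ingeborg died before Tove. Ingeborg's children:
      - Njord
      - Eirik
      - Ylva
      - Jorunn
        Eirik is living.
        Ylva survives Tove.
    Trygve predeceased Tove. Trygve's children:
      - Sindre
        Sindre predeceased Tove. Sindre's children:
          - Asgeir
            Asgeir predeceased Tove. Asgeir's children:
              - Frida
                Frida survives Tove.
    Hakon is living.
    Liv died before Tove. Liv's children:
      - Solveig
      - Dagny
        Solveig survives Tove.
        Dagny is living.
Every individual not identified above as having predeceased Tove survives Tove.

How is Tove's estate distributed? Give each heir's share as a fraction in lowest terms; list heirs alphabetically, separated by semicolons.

Brynja, as surviving spouse, takes 1/4.
The remaining 3/4 passes to Tove's descendants per stirpes.
The 3/4 is divided into 4 equal shares of 3/16 among Ingeborg, Trygve, Hakon, Liv.
Ingeborg predeceased; the 3/16 allotted to Ingeborg's branch passes to Ingeborg's issue by representation.
The 3/16 is divided into 4 equal shares of 3/64 among Njord, Eirik, Ylva, Jorunn.
Njord is living and takes 3/64.
Eirik is living and takes 3/64.
Ylva is living and takes 3/64.
Jorunn is living and takes 3/64.
Trygve predeceased; the 3/16 allotted to Trygve's branch passes to Trygve's issue by representation.
Sindre's line is the sole branch at this level, so the full 3/16 passes to Sindre's issue by representation.
Asgeir's line is the sole branch at this level, so the full 3/16 passes to Asgeir's issue by representation.
Frida is the sole taker at this level and receives the full 3/16.
Hakon is living and takes 3/16.
Liv predeceased; the 3/16 allotted to Liv's branch passes to Liv's issue by representation.
The 3/16 is divided into 2 equal shares of 3/32 among Solveig, Dagny.
Solveig is living and takes 3/32.
Dagny is living and takes 3/32.

Brynja 1/4; Dagny 3/32; Eirik 3/64; Frida 3/16; Hakon 3/16; Jorunn 3/64; Njord 3/64; Solveig 3/32; Ylva 3/64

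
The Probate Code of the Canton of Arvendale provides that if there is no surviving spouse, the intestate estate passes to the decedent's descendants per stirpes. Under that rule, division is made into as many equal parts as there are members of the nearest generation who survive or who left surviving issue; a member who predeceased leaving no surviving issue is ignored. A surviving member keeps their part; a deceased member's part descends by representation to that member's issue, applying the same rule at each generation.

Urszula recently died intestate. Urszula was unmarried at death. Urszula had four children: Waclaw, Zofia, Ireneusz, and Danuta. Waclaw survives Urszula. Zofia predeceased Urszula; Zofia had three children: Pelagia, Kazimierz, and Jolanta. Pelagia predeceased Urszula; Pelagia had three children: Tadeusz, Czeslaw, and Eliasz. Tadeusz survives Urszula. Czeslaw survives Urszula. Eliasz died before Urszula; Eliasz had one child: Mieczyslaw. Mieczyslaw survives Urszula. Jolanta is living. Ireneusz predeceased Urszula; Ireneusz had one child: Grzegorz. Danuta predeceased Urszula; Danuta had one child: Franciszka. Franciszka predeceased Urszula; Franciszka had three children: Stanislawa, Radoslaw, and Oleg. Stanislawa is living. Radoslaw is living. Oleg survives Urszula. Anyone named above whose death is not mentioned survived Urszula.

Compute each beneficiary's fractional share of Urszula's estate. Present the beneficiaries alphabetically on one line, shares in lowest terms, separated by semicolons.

There is no surviving spouse, so the entire estate passes to Urszula's descendants per stirpes.
The estate is divided into 4 equal shares of 1/4 among Waclaw, Zofia, Ireneusz, Danuta.
Waclaw is living and takes 1/4.
Zofia predeceased; the 1/4 allotted to Zofia's branch passes to Zofia's issue by representation.
The 1/4 is divided into 3 equal shares of 1/12 among Pelagia, Kazimierz, Jolanta.
Pelagia predeceased; the 1/12 allotted to Pelagia's branch passes to Pelagia's issue by representation.
The 1/12 is divided into 3 equal shares of 1/36 among Tadeusz, Czeslaw, Eliasz.
Tadeusz is living and takes 1/36.
Czeslaw is living and takes 1/36.
Eliasz predeceased; the 1/36 allotted to Eliasz's branch passes to Eliasz's issue by representation.
Mieczyslaw is the sole taker at this level and receives the full 1/36.
Kazimierz is living and takes 1/12.
Jolanta is living and takes 1/12.
Ireneusz predeceased; the 1/4 allotted to Ireneusz's branch passes to Ireneusz's issue by representation.
Grzegorz is the sole taker at this level and receives the full 1/4.
Danuta predeceased; the 1/4 allotted to Danuta's branch passes to Danuta's issue by representation.
Franciszka's line is the sole branch at this level, so the full 1/4 passes to Franciszka's issue by representation.
The 1/4 is divided into 3 equal shares of 1/12 among Stanislawa, Radoslaw, Oleg.
Stanislawa is living and takes 1/12.
Radoslaw is living and takes 1/12.
Oleg is living and takes 1/12.

Czeslaw 1/36; Grzegorz 1/4; Jolanta 1/12; Kazimierz 1/12; Mieczyslaw 1/36; Oleg 1/12; Radoslaw 1/12; Stanislawa 1/12; Tadeusz 1/36; Waclaw 1/4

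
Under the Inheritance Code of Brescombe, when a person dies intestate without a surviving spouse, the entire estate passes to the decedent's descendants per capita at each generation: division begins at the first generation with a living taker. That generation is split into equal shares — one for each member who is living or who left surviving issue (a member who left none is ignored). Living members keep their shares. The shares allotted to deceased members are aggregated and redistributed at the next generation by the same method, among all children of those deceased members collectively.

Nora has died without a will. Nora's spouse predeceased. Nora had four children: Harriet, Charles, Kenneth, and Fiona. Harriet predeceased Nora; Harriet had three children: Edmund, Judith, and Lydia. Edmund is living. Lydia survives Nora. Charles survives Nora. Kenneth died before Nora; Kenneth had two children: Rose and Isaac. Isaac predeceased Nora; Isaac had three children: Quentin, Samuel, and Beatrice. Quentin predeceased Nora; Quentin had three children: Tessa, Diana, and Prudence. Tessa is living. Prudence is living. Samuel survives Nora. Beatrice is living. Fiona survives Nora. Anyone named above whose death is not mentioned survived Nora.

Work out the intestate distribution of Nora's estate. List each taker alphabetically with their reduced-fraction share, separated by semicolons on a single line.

There is no surviving spouse, so the entire estate passes to Nora's descendants per capita at each generation.
At generation 1 (Harriet, Charles, Kenneth, Fiona) there are 4 shares of (1)/4 = 1/4 each.
Living: Charles and Fiona — each takes 1/4.
Deceased: Harriet and Kenneth. Their combined 1/2 is pooled and carried to generation 2.
At generation 2 (Edmund, Judith, Lydia, Rose, Isaac) there are 5 shares of (1/2)/5 = 1/10 each.
Living: Edmund, Judith, Lydia, and Rose — each takes 1/10.
Deceased: Isaac. That 1/10 share is carried to generation 3.
At generation 3 (Quentin, Samuel, Beatrice) there are 3 shares of (1/10)/3 = 1/30 each.
Living: Samuel and Beatrice — each takes 1/30.
Deceased: Quentin. That 1/30 share is carried to generation 4.
At generation 4 (Tessa, Diana, Prudence) there are 3 shares of (1/30)/3 = 1/90 each.
Living: Tessa, Diana, and Prudence — each takes 1/90.

Beatrice 1/30; Charles 1/4; Diana 1/90; Edmund 1/10; Fiona 1/4; Judith 1/10; Lydia 1/10; Prudence 1/90; Rose 1/10; Samuel 1/30; Tessa 1/90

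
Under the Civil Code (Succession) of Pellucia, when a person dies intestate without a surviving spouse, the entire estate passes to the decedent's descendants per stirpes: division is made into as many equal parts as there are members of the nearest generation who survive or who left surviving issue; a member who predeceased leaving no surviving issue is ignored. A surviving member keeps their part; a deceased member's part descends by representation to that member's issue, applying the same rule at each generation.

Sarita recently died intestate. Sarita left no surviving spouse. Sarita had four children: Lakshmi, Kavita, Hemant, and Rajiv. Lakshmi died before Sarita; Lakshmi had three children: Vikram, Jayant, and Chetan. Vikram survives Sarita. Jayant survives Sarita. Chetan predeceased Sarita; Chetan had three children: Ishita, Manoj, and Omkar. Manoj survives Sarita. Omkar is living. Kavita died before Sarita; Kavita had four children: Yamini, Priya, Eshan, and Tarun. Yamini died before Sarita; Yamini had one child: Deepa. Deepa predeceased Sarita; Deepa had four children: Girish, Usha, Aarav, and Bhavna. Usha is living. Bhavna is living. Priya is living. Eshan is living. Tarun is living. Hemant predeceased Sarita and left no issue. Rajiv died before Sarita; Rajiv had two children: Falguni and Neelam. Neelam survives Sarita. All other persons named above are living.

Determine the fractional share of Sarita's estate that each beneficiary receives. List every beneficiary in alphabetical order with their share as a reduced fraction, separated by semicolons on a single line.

There is no surviving spouse, so the entire estate passes to Sarita's descendants per stirpes.
Hemant left no surviving issue, so that branch lapses and is disregarded.
The estate is divided into 3 equal shares of 1/3 among Lakshmi, Kavita, Rajiv.
Lakshmi predeceased; the 1/3 allotted to Lakshmi's branch passes to Lakshmi's issue by representation.
The 1/3 is divided into 3 equal shares of 1/9 among Vikram, Jayant, Chetan.
Vikram is living and takes 1/9.
Jayant is living and takes 1/9.
Chetan predeceased; the 1/9 allotted to Chetan's branch passes to Chetan's issue by representation.
The 1/9 is divided into 3 equal shares of 1/27 among Ishita, Manoj, Omkar.
Ishita is living and takes 1/27.
Manoj is living and takes 1/27.
Omkar is living and takes 1/27.
Kavita predeceased; the 1/3 allotted to Kavita's branch passes to Kavita's issue by representation.
The 1/3 is divided into 4 equal shares of 1/12 among Yamini, Priya, Eshan, Tarun.
Yamini predeceased; the 1/12 allotted to Yamini's branch passes to Yamini's issue by representation.
Deepa's line is the sole branch at this level, so the full 1/12 passes to Deepa's issue by representation.
The 1/12 is divided into 4 equal shares of 1/48 among Girish, Usha, Aarav, Bhavna.
Girish is living and takes 1/48.
Usha is living and takes 1/48.
Aarav is living and takes 1/48.
Bhavna is living and takes 1/48.
Priya is living and takes 1/12.
Eshan is living and takes 1/12.
Tarun is living and takes 1/12.
Rajiv predeceased; the 1/3 allotted to Rajiv's branch passes to Rajiv's issue by representation.
The 1/3 is divided into 2 equal shares of 1/6 among Falguni, Neelam.
Falguni is living and takes 1/6.
Neelam is living and takes 1/6.

Aarav 1/48; Bhavna 1/48; Eshan 1/12; Falguni 1/6; Girish 1/48; Ishita 1/27; Jayant 1/9; Manoj 1/27; Neelam 1/6; Omkar 1/27; Priya 1/12; Tarun 1/12; Usha 1/48; Vikram 1/9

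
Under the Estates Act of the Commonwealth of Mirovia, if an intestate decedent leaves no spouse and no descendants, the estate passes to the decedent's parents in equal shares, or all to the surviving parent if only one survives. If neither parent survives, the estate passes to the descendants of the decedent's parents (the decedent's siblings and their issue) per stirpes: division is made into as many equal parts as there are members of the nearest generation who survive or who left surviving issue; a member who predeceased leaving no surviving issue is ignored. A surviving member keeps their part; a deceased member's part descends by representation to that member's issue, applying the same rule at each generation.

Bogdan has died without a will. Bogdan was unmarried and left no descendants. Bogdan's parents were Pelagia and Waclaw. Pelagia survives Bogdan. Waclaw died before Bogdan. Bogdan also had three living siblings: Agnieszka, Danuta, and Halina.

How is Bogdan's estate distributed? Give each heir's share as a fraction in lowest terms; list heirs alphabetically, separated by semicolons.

Only one parent, Pelagia, survives, so Pelagia takes the entire estate. The siblings take nothing because a surviving parent has priority.

Pelagia 1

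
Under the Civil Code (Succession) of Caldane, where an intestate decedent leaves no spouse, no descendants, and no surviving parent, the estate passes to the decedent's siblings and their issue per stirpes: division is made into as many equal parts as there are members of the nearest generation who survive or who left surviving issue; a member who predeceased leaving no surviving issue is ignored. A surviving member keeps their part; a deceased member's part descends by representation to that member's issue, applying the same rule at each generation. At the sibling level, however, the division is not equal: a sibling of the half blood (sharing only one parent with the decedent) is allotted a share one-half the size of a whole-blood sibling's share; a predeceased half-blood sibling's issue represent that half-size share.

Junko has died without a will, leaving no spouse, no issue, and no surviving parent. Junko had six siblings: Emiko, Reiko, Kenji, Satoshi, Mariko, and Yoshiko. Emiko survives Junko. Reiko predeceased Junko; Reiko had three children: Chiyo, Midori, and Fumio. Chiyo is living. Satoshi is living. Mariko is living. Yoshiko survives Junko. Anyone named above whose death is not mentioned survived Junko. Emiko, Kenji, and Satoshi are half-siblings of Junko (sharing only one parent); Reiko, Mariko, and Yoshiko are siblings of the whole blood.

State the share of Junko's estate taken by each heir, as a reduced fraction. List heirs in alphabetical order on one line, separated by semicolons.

No spouse, descendants, or parent survives, so the estate passes to Junko's siblings per stirpes.
Half-blood siblings count for one-half the weight of whole-blood siblings at the initial division.
Dividing 1 in proportion to weights (total weight 9/2): Emiko (weight 1/2) → 1/9; Reiko (weight 1) → 2/9; Kenji (weight 1/2) → 1/9; Satoshi (weight 1/2) → 1/9; Mariko (weight 1) → 2/9; Yoshiko (weight 1) → 2/9.
Emiko is living and takes 1/9.
Reiko predeceased; the 2/9 allotted to Reiko's branch passes to Reiko's issue by representation.
The 2/9 is divided into 3 equal shares of 2/27 among Chiyo, Midori, Fumio.
Chiyo is living and takes 2/27.
Midori is living and takes 2/27.
Fumio is living and takes 2/27.
Kenji is living and takes 1/9.
Satoshi is living and takes 1/9.
Mariko is living and takes 2/9.
Yoshiko is living and takes 2/9.

Chiyo 2/27; Emiko 1/9; Fumio 2/27; Kenji 1/9; Mariko 2/9; Midori 2/27; Satoshi 1/9; Yoshiko 2/9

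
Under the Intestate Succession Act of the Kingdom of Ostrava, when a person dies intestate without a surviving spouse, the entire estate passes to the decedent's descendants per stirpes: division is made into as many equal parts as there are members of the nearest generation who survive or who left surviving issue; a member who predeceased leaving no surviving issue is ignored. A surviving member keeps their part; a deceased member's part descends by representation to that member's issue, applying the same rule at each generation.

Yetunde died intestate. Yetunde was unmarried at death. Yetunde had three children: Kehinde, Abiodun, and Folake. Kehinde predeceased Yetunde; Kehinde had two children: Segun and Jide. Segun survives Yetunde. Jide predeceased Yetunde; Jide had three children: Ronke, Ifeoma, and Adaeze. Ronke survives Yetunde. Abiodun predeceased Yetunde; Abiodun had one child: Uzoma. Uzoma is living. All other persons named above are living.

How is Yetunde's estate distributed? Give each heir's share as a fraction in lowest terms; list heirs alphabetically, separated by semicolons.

There is no surviving spouse, so the entire estate passes to Yetunde's descendants per stirpes.
The estate is divided into 3 equal shares of 1/3 among Kehinde, Abiodun, Folake.
Kehinde predeceased; the 1/3 allotted to Kehinde's branch passes to Kehinde's issue by representation.
The 1/3 is divided into 2 equal shares of 1/6 among Segun, Jide.
Segun is living and takes 1/6.
Jide predeceased; the 1/6 allotted to Jide's branch passes to Jide's issue by representation.
The 1/6 is divided into 3 equal shares of 1/18 among Ronke, Ifeoma, Adaeze.
Ronke is living and takes 1/18.
Ifeoma is living and takes 1/18.
Adaeze is living and takes 1/18.
Abiodun predeceased; the 1/3 allotted to Abiodun's branch passes to Abiodun's issue by representation.
Uzoma is the sole taker at this level and receives the full 1/3.
Folake is living and takes 1/3.

Adaeze 1/18; Folake 1/3; Ifeoma 1/18; Ronke 1/18; Segun 1/6; Uzoma 1/3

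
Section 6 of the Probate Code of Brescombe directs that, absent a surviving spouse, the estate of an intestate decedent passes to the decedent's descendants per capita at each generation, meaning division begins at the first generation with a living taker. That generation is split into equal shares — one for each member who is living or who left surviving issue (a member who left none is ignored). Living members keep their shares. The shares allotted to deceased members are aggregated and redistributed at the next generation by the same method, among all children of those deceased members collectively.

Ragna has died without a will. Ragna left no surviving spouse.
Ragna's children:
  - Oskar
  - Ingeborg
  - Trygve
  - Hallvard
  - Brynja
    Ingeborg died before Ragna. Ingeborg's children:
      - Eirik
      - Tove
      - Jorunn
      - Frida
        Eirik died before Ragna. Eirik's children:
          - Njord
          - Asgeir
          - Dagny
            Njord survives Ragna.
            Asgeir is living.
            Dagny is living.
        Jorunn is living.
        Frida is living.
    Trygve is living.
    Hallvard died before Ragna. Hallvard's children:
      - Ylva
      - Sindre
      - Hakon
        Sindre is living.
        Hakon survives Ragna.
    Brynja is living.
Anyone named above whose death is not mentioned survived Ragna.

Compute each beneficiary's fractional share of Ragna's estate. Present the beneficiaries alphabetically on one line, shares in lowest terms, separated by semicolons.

Asgeir 2/105; Brynja 1/5; Dagny 2/105; Frida 2/35; Hakon 2/35; Jorunn 2/35; Njord 2/105; Oskar 1/5; Sindre 2/35; Tove 2/35; Trygve 1/5; Ylva 2/35

There is no surviving spouse, so the entire estate passes to Ragna's descendants per capita at each generation.
At generation 1 (Oskar, Ingeborg, Trygve, Hallvard, Brynja) there are 5 shares of (1)/5 = 1/5 each.
Living: Oskar, Trygve, and Brynja — each takes 1/5.
Deceased: Ingeborg and Hallvard. Their combined 2/5 is pooled and carried to generation 2.
At generation 2 (Eirik, Tove, Jorunn, Frida, Ylva, Sindre, Hakon) there are 7 shares of (2/5)/7 = 2/35 each.
Living: Tove, Jorunn, Frida, Ylva, Sindre, and Hakon — each takes 2/35.
Deceased: Eirik. That 2/35 share is carried to generation 3.
At generation 3 (Njord, Asgeir, Dagny) there are 3 shares of (2/35)/3 = 2/105 each.
Living: Njord, Asgeir, and Dagny — each takes 2/105.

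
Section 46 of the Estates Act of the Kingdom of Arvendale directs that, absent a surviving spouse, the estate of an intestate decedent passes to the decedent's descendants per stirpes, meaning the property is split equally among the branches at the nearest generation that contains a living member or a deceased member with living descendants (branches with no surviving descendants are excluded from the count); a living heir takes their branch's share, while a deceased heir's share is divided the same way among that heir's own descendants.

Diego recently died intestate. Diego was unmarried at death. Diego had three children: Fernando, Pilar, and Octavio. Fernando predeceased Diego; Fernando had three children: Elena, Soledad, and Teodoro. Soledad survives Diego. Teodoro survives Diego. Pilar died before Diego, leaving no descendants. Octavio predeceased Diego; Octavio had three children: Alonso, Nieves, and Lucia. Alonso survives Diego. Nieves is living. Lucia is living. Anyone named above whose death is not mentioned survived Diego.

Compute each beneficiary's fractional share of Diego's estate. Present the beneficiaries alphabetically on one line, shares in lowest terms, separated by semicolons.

There is no surviving spouse, so the entire estate passes to Diego's descendants per stirpes.
Pilar left no surviving issue, so that branch lapses and is disregarded.
The estate is divided into 2 equal shares of 1/2 among Fernando, Octavio.
Fernando predeceased; the 1/2 allotted to Fernando's branch passes to Fernando's issue by representation.
The 1/2 is divided into 3 equal shares of 1/6 among Elena, Soledad, Teodoro.
Elena is living and takes 1/6.
Soledad is living and takes 1/6.
Teodoro is living and takes 1/6.
Octavio predeceased; the 1/2 allotted to Octavio's branch passes to Octavio's issue by representation.
The 1/2 is divided into 3 equal shares of 1/6 among Alonso, Nieves, Lucia.
Alonso is living and takes 1/6.
Nieves is living and takes 1/6.
Lucia is living and takes 1/6.

Alonso 1/6; Elena 1/6; Lucia 1/6; Nieves 1/6; Soledad 1/6; Teodoro 1/6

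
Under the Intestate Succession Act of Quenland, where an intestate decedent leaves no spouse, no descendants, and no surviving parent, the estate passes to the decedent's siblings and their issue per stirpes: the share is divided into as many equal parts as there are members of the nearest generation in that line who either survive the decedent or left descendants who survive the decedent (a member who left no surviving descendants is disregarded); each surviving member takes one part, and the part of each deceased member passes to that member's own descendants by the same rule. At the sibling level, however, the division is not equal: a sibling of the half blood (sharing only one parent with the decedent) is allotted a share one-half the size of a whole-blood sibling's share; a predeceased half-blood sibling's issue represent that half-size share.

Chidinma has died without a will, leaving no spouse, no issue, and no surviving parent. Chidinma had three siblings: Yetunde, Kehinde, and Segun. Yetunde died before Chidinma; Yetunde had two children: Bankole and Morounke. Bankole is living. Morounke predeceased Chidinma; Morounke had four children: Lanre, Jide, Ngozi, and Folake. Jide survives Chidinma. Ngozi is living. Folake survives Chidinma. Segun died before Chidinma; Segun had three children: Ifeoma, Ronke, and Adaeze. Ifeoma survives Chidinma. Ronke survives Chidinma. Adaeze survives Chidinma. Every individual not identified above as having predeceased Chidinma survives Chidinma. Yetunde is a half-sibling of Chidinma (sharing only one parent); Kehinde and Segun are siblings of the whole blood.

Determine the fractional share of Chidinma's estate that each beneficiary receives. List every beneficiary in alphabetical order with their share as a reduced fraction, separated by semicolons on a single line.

Adaeze 2/15; Bankole 1/10; Folake 1/40; Ifeoma 2/15; Jide 1/40; Kehinde 2/5; Lanre 1/40; Ngozi 1/40; Ronke 2/15

No spouse, descendants, or parent survives, so the estate passes to Chidinma's siblings per stirpes.
Half-blood siblings count for one-half the weight of whole-blood siblings at the initial division.
Dividing 1 in proportion to weights (total weight 5/2): Yetunde (weight 1/2) → 1/5; Kehinde (weight 1) → 2/5; Segun (weight 1) → 2/5.
Yetunde predeceased; the 1/5 allotted to Yetunde's branch passes to Yetunde's issue by representation.
The 1/5 is divided into 2 equal shares of 1/10 among Bankole, Morounke.
Bankole is living and takes 1/10.
Morounke predeceased; the 1/10 allotted to Morounke's branch passes to Morounke's issue by representation.
The 1/10 is divided into 4 equal shares of 1/40 among Lanre, Jide, Ngozi, Folake.
Lanre is living and takes 1/40.
Jide is living and takes 1/40.
Ngozi is living and takes 1/40.
Folake is living and takes 1/40.
Kehinde is living and takes 2/5.
Segun predeceased; the 2/5 allotted to Segun's branch passes to Segun's issue by representation.
The 2/5 is divided into 3 equal shares of 2/15 among Ifeoma, Ronke, Adaeze.
Ifeoma is living and takes 2/15.
Ronke is living and takes 2/15.
Adaeze is living and takes 2/15.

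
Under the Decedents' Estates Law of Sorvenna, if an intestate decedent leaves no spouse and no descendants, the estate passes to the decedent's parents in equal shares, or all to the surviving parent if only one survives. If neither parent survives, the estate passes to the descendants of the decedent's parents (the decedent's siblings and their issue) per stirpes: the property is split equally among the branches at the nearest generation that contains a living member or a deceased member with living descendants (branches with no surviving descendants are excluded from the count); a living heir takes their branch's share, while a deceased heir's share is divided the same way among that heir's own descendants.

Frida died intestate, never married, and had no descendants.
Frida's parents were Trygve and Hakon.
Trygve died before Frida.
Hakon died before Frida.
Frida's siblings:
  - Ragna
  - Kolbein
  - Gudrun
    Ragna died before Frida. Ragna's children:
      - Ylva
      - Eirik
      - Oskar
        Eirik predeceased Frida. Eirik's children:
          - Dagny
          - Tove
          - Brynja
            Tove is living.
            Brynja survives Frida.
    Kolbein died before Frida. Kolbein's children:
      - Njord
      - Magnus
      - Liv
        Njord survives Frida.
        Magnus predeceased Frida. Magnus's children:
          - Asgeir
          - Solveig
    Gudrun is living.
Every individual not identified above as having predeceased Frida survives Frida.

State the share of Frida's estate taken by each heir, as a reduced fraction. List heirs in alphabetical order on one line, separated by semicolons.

Asgeir 1/18; Brynja 1/27; Dagny 1/27; Gudrun 1/3; Liv 1/9; Njord 1/9; Oskar 1/9; Solveig 1/18; Tove 1/27; Ylva 1/9

Neither parent survives and there are no descendants, so the estate passes to Frida's siblings and their issue per stirpes.
The estate is divided into 3 equal shares of 1/3 among Ragna, Kolbein, Gudrun.
Ragna predeceased; the 1/3 allotted to Ragna's branch passes to Ragna's issue by representation.
The 1/3 is divided into 3 equal shares of 1/9 among Ylva, Eirik, Oskar.
Ylva is living and takes 1/9.
Eirik predeceased; the 1/9 allotted to Eirik's branch passes to Eirik's issue by representation.
The 1/9 is divided into 3 equal shares of 1/27 among Dagny, Tove, Brynja.
Dagny is living and takes 1/27.
Tove is living and takes 1/27.
Brynja is living and takes 1/27.
Oskar is living and takes 1/9.
Kolbein predeceased; the 1/3 allotted to Kolbein's branch passes to Kolbein's issue by representation.
The 1/3 is divided into 3 equal shares of 1/9 among Njord, Magnus, Liv.
Njord is living and takes 1/9.
Magnus predeceased; the 1/9 allotted to Magnus's branch passes to Magnus's issue by representation.
The 1/9 is divided into 2 equal shares of 1/18 among Asgeir, Solveig.
Asgeir is living and takes 1/18.
Solveig is living and takes 1/18.
Liv is living and takes 1/9.
Gudrun is living and takes 1/3.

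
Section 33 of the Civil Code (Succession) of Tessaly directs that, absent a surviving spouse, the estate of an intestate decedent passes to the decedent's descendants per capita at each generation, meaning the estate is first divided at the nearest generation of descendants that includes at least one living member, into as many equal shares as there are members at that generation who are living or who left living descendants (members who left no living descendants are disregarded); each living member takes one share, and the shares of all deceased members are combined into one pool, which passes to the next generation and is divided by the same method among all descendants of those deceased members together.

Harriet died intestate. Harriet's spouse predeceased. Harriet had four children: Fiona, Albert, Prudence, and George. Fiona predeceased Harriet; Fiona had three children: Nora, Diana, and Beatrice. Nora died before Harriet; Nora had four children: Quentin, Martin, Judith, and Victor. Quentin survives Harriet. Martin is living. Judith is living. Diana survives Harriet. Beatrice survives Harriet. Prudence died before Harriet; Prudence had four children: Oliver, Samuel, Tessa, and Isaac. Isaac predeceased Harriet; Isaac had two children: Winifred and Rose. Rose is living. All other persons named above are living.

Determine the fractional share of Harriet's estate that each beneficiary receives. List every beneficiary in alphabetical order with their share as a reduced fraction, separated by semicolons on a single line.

There is no surviving spouse, so the entire estate passes to Harriet's descendants per capita at each generation.
At generation 1 (Fiona, Albert, Prudence, George) there are 4 shares of (1)/4 = 1/4 each.
Living: Albert and George — each takes 1/4.
Deceased: Fiona and Prudence. Their combined 1/2 is pooled and carried to generation 2.
At generation 2 (Nora, Diana, Beatrice, Oliver, Samuel, Tessa, Isaac) there are 7 shares of (1/2)/7 = 1/14 each.
Living: Diana, Beatrice, Oliver, Samuel, and Tessa — each takes 1/14.
Deceased: Nora and Isaac. Their combined 1/7 is pooled and carried to generation 3.
At generation 3 (Quentin, Martin, Judith, Victor, Winifred, Rose) there are 6 shares of (1/7)/6 = 1/42 each.
Living: Quentin, Martin, Judith, Victor, Winifred, and Rose — each takes 1/42.

Albert 1/4; Beatrice 1/14; Diana 1/14; George 1/4; Judith 1/42; Martin 1/42; Oliver 1/14; Quentin 1/42; Rose 1/42; Samuel 1/14; Tessa 1/14; Victor 1/42; Winifred 1/42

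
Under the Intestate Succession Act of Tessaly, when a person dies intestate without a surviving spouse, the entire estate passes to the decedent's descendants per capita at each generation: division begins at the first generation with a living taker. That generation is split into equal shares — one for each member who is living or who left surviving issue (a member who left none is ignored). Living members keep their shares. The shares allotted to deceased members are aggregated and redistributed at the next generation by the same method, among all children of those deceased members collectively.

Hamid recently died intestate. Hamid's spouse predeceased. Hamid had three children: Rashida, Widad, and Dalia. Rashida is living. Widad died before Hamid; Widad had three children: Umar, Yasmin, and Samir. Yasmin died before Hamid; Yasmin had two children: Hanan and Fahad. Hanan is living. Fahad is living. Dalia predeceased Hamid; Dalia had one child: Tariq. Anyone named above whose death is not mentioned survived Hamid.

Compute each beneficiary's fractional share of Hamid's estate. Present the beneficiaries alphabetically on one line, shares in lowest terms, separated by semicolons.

There is no surviving spouse, so the entire estate passes to Hamid's descendants per capita at each generation.
At generation 1 (Rashida, Widad, Dalia) there are 3 shares of (1)/3 = 1/3 each.
Living: Rashida — each takes 1/3.
Deceased: Widad and Dalia. Their combined 2/3 is pooled and carried to generation 2.
At generation 2 (Umar, Yasmin, Samir, Tariq) there are 4 shares of (2/3)/4 = 1/6 each.
Living: Umar, Samir, and Tariq — each takes 1/6.
Deceased: Yasmin. That 1/6 share is carried to generation 3.
At generation 3 (Hanan, Fahad) there are 2 shares of (1/6)/2 = 1/12 each.
Living: Hanan and Fahad — each takes 1/12.

Fahad 1/12; Hanan 1/12; Rashida 1/3; Samir 1/6; Tariq 1/6; Umar 1/6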